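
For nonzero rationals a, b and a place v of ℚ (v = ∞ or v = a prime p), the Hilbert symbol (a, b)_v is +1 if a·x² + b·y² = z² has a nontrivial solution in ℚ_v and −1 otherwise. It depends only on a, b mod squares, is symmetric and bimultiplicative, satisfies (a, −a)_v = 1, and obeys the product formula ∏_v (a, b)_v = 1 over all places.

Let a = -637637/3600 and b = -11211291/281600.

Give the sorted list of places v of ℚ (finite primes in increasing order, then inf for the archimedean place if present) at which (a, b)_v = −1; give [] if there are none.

[2, inf]

Mod squares: a ≡ -77, b ≡ -1001. Check v ∈ {∞, 2, 3, 5, 7, 11, 13}.
v=7: a=7^3·(≡5), b=7^1·(≡2) mod 7; (5|7)=-1, (2|7)=+1; (−1)^{3·1·3}·(-1)^1·(+1)^3 = +1.
v=11: a=11^1·(≡1), b=11^-1·(≡10) mod 11; (1|11)=+1, (10|11)=-1; (−1)^{1·-1·5}·(+1)^-1·(-1)^1 = +1.
v=3: a=3^-2·(≡1), b=3^6·(≡1) mod 3; (1|3)=+1, (1|3)=+1; (−1)^{-2·6·1}·(+1)^6·(+1)^-2 = +1.
v=5: a=5^-2·(≡2), b=5^-2·(≡1) mod 5; (2|5)=-1, (1|5)=+1; (−1)^{-2·-2·2}·(-1)^-2·(+1)^-2 = +1.
v=∞: -77 < 0 and -1001 < 0  ⇒  (a,b)_∞ = -1.
v=2: v_2(a)=-4, v_2(b)=-10; units ≡ 3, 7 (mod 8); ε·ε+αω+βω = 1·1+-4·0+-10·1 ≡ 1  ⇒  (a,b)_2 = -1.
v=13: a=13^2·(≡3), b=13^3·(≡12) mod 13; (3|13)=+1, (12|13)=+1; (−1)^{2·3·6}·(+1)^3·(+1)^2 = +1.
(-77, -1001 / ℚ) ramifies at {2, ∞}: a division algebra.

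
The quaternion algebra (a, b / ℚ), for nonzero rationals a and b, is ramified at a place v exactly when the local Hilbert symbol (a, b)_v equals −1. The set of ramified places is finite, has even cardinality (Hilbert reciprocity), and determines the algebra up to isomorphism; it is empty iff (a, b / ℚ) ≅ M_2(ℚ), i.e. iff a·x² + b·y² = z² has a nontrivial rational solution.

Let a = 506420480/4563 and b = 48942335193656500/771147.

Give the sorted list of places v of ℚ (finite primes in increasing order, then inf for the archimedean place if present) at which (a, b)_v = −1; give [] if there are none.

[2, 5]

(a, b) ≡ (15, 255) mod (ℚ^×)²; places V = {2, 3, 5, 13, 17, 19, 23, 37, ∞}.
(a,b)_∞: sgn(15)=+, sgn(255)=+, so +1.
(a,b)_3: α=-3, u≡2; β=-3, v≡1 (mod 3); (2|3)=-1, (1|3)=+1; sign (−1)^1·-1^-3·+1^-3 = +1.
(a,b)_5: α=1, u≡2; β=3, v≡1 (mod 5); (2|5)=-1, (1|5)=+1; sign (−1)^0·-1^3·+1^1 = -1.
(a,b)_23: α=0, u≡7; β=2, v≡12 (mod 23); (7|23)=-1, (12|23)=+1; sign (−1)^0·-1^2·+1^0 = +1.
(a,b)_37: α=2, u≡18; β=0, v≡25 (mod 37); (18|37)=-1, (25|37)=+1; sign (−1)^0·-1^0·+1^2 = +1.
(a,b)_17: α=2, u≡4; β=5, v≡2 (mod 17); (4|17)=+1, (2|17)=+1; sign (−1)^0·+1^5·+1^2 = +1.
(a,b)_19: α=0, u≡3; β=4, v≡18 (mod 19); (3|19)=-1, (18|19)=-1; sign (−1)^0·-1^4·-1^0 = +1.
(a,b)_13: α=-2, u≡7; β=-4, v≡11 (mod 13); (7|13)=-1, (11|13)=-1; sign (−1)^0·-1^-4·-1^-2 = +1.
(a,b)_2: α=8, β=2; u≡7, v≡7 (mod 8); ε(u)ε(v)=1·1, αω(v)=8·0, βω(u)=2·0; sum ≡ 1  ⇒  -1.
|Ram(15, 255)| = 2, even; anisotropic at {2, 5}.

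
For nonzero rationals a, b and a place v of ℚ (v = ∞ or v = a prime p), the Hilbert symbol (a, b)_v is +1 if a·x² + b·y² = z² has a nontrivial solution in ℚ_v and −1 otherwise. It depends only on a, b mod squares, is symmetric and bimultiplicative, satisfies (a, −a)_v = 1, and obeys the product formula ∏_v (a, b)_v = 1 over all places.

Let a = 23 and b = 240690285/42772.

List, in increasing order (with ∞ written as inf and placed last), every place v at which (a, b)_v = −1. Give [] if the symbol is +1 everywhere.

[5, 37]

(a, b) ≡ (23, 1357345) mod (ℚ^×)²; places V = {2, 3, 5, 11, 17, 23, 29, 37, ∞}.
(a,b)_29: α=0, u≡23; β=1, v≡16 (mod 29); (23|29)=+1, (16|29)=+1; sign (−1)^0·+1^1·+1^0 = +1.
(a,b)_17: α=0, u≡6; β=-2, v≡10 (mod 17); (6|17)=-1, (10|17)=-1; sign (−1)^0·-1^-2·-1^0 = +1.
(a,b)_2: α=0, β=-2; u≡7, v≡1 (mod 8); ε(u)ε(v)=1·0, αω(v)=0·0, βω(u)=-2·0; sum ≡ 0  ⇒  +1.
(a,b)_37: α=0, u≡23; β=-1, v≡24 (mod 37); (23|37)=-1, (24|37)=-1; sign (−1)^0·-1^-1·-1^0 = -1.
(a,b)_23: α=1, u≡1; β=1, v≡17 (mod 23); (1|23)=+1, (17|23)=-1; sign (−1)^1·+1^1·-1^1 = +1.
(a,b)_11: α=0, u≡1; β=1, v≡8 (mod 11); (1|11)=+1, (8|11)=-1; sign (−1)^0·+1^1·-1^0 = +1.
(a,b)_3: α=0, u≡2; β=8, v≡1 (mod 3); (2|3)=-1, (1|3)=+1; sign (−1)^0·-1^8·+1^0 = +1.
(a,b)_5: α=0, u≡3; β=1, v≡1 (mod 5); (3|5)=-1, (1|5)=+1; sign (−1)^0·-1^1·+1^0 = -1.
(a,b)_∞: sgn(23)=+, sgn(1357345)=+, so +1.
|Ram(23, 1357345)| = 2, even; anisotropic at {5, 37}.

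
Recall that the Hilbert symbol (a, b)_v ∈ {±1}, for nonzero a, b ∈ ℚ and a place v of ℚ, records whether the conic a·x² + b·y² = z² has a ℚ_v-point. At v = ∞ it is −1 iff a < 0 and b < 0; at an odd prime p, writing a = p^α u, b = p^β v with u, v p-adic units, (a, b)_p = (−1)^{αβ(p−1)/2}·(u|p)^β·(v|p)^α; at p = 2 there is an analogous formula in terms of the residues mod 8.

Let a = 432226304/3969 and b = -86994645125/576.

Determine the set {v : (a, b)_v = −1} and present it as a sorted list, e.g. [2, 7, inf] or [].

[31, 37]

Mod squares: a ≡ 26381, b ≡ -5. Check v ∈ {∞, 2, 3, 5, 7, 23, 31, 37}.
v=∞: 26381 > 0 and -5 < 0  ⇒  (a,b)_∞ = +1.
v=23: a=23^1·(≡7), b=23^2·(≡2) mod 23; (7|23)=-1, (2|23)=+1; (−1)^{1·2·11}·(-1)^2·(+1)^1 = +1.
v=2: v_2(a)=14, v_2(b)=-6; units ≡ 5, 3 (mod 8); ε·ε+αω+βω = 0·1+14·1+-6·1 ≡ 0  ⇒  (a,b)_2 = +1.
v=7: a=7^-2·(≡5), b=7^0·(≡2) mod 7; (5|7)=-1, (2|7)=+1; (−1)^{-2·0·3}·(-1)^0·(+1)^-2 = +1.
v=31: a=31^1·(≡7), b=31^2·(≡27) mod 31; (7|31)=+1, (27|31)=-1; (−1)^{1·2·15}·(+1)^2·(-1)^1 = -1.
v=37: a=37^1·(≡30), b=37^2·(≡32) mod 37; (30|37)=+1, (32|37)=-1; (−1)^{1·2·18}·(+1)^2·(-1)^1 = -1.
v=5: a=5^0·(≡1), b=5^3·(≡4) mod 5; (1|5)=+1, (4|5)=+1; (−1)^{0·3·2}·(+1)^3·(+1)^0 = +1.
v=3: a=3^-4·(≡2), b=3^-2·(≡1) mod 3; (2|3)=-1, (1|3)=+1; (−1)^{-4·-2·1}·(-1)^-2·(+1)^-4 = +1.
(26381, -5 / ℚ) ramifies at {31, 37}: a division algebra.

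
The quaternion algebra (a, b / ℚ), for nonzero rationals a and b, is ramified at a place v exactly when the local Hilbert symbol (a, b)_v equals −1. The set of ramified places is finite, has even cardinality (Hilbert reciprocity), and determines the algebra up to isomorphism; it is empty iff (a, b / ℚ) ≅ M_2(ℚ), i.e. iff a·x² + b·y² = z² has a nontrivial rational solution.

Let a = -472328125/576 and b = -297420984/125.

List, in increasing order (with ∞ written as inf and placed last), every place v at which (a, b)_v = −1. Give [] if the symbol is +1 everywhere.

[2, 17, 29, 37, 43, inf]

(a, b) ≡ (-30229, -93670) mod (ℚ^×)²; places V = {2, 3, 5, 7, 17, 19, 29, 37, 43, ∞}.
(a,b)_7: α=0, u≡2; β=2, v≡4 (mod 7); (2|7)=+1, (4|7)=+1; sign (−1)^0·+1^2·+1^0 = +1.
(a,b)_43: α=1, u≡39; β=0, v≡33 (mod 43); (39|43)=-1, (33|43)=-1; sign (−1)^0·-1^0·-1^1 = -1.
(a,b)_17: α=0, u≡3; β=1, v≡16 (mod 17); (3|17)=-1, (16|17)=+1; sign (−1)^0·-1^1·+1^0 = -1.
(a,b)_3: α=-2, u≡2; β=4, v≡2 (mod 3); (2|3)=-1, (2|3)=-1; sign (−1)^0·-1^4·-1^-2 = +1.
(a,b)_5: α=6, u≡1; β=-3, v≡1 (mod 5); (1|5)=+1, (1|5)=+1; sign (−1)^0·+1^-3·+1^6 = +1.
(a,b)_19: α=1, u≡9; β=1, v≡2 (mod 19); (9|19)=+1, (2|19)=-1; sign (−1)^1·+1^1·-1^1 = +1.
(a,b)_37: α=1, u≡9; β=0, v≡8 (mod 37); (9|37)=+1, (8|37)=-1; sign (−1)^0·+1^0·-1^1 = -1.
(a,b)_∞: sgn(-30229)=−, sgn(-93670)=−, so -1.
(a,b)_29: α=0, u≡27; β=1, v≡11 (mod 29); (27|29)=-1, (11|29)=-1; sign (−1)^0·-1^1·-1^0 = -1.
(a,b)_2: α=-6, β=3; u≡3, v≡5 (mod 8); ε(u)ε(v)=1·0, αω(v)=-6·1, βω(u)=3·1; sum ≡ 1  ⇒  -1.
(-30229, -93670 / ℚ) ramifies at {2, 17, 29, 37, 43, ∞}: a division algebra.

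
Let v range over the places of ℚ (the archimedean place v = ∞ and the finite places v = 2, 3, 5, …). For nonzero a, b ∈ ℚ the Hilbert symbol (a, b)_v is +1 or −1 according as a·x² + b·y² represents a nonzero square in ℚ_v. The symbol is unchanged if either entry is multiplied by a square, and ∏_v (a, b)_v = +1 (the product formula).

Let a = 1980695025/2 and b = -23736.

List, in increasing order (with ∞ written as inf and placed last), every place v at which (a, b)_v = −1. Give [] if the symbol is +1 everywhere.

[3, 43]

(a, b) ≡ (2, -5934) mod (ℚ^×)²; places V = {2, 3, 5, 23, 43, ∞}.
(a,b)_∞: sgn(2)=+, sgn(-5934)=−, so +1.
(a,b)_2: α=-1, β=3; u≡1, v≡1 (mod 8); ε(u)ε(v)=0·0, αω(v)=-1·0, βω(u)=3·0; sum ≡ 0  ⇒  +1.
(a,b)_3: α=4, u≡2; β=1, v≡2 (mod 3); (2|3)=-1, (2|3)=-1; sign (−1)^0·-1^1·-1^4 = -1.
(a,b)_23: α=2, u≡16; β=1, v≡3 (mod 23); (16|23)=+1, (3|23)=+1; sign (−1)^0·+1^1·+1^2 = +1.
(a,b)_5: α=2, u≡3; β=0, v≡4 (mod 5); (3|5)=-1, (4|5)=+1; sign (−1)^0·-1^0·+1^2 = +1.
(a,b)_43: α=2, u≡26; β=1, v≡7 (mod 43); (26|43)=-1, (7|43)=-1; sign (−1)^0·-1^1·-1^2 = -1.
|Ram(2, -5934)| = 2, even; anisotropic at {3, 43}.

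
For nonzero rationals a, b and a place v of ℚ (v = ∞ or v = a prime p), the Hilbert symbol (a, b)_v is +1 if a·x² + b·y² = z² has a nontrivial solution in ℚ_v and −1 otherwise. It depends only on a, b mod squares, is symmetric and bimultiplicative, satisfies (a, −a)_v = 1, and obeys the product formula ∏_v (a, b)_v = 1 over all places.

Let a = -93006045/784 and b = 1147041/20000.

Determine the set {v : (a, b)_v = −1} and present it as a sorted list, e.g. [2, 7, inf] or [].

(a, b) ≡ (-85405, 2) mod (ℚ^×)²; places V = {2, 3, 5, 7, 11, 17, 19, 29, 31, ∞}.
(a,b)_29: α=1, u≡5; β=0, v≡17 (mod 29); (5|29)=+1, (17|29)=-1; sign (−1)^0·+1^0·-1^1 = -1.
(a,b)_∞: sgn(-85405)=−, sgn(2)=+, so +1.
(a,b)_5: α=1, u≡4; β=-4, v≡3 (mod 5); (4|5)=+1, (3|5)=-1; sign (−1)^0·+1^-4·-1^1 = -1.
(a,b)_31: α=1, u≡19; β=0, v≡2 (mod 31); (19|31)=+1, (2|31)=+1; sign (−1)^0·+1^0·+1^1 = +1.
(a,b)_19: α=1, u≡2; β=0, v≡12 (mod 19); (2|19)=-1, (12|19)=-1; sign (−1)^0·-1^0·-1^1 = -1.
(a,b)_11: α=2, u≡8; β=0, v≡8 (mod 11); (8|11)=-1, (8|11)=-1; sign (−1)^0·-1^0·-1^2 = +1.
(a,b)_3: α=2, u≡2; β=4, v≡2 (mod 3); (2|3)=-1, (2|3)=-1; sign (−1)^0·-1^4·-1^2 = +1.
(a,b)_17: α=0, u≡10; β=2, v≡1 (mod 17); (10|17)=-1, (1|17)=+1; sign (−1)^0·-1^2·+1^0 = +1.
(a,b)_2: α=-4, β=-5; u≡3, v≡1 (mod 8); ε(u)ε(v)=1·0, αω(v)=-4·0, βω(u)=-5·1; sum ≡ 1  ⇒  -1.
(a,b)_7: α=-2, u≡4; β=2, v≡1 (mod 7); (4|7)=+1, (1|7)=+1; sign (−1)^0·+1^2·+1^-2 = +1.
|Ram(-85405, 2)| = 4, even; anisotropic at {2, 5, 19, 29}.

[2, 5, 19, 29]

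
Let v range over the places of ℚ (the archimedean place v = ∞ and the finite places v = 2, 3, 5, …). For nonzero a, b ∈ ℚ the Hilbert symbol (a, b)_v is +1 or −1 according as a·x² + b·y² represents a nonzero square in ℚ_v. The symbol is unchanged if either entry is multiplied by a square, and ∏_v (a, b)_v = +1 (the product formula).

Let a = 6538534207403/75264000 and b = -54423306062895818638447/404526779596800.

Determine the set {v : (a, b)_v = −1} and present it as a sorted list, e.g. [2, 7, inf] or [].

Mod squares: a ≡ 115005, b ≡ -17589. Check v ∈ {∞, 2, 3, 5, 7, 11, 13, 17, 19, 29, 41, 53}.
v=5: a=5^-3·(≡4), b=5^-2·(≡4) mod 5; (4|5)=+1, (4|5)=+1; (−1)^{-3·-2·2}·(+1)^-2·(+1)^-3 = +1.
v=3: a=3^-1·(≡1), b=3^-9·(≡2) mod 3; (1|3)=+1, (2|3)=-1; (−1)^{-1·-9·1}·(+1)^-9·(-1)^-1 = +1.
v=11: a=11^1·(≡3), b=11^1·(≡2) mod 11; (3|11)=+1, (2|11)=-1; (−1)^{1·1·5}·(+1)^1·(-1)^1 = +1.
v=19: a=19^2·(≡7), b=19^6·(≡16) mod 19; (7|19)=+1, (16|19)=+1; (−1)^{2·6·9}·(+1)^6·(+1)^2 = +1.
v=53: a=53^2·(≡45), b=53^2·(≡1) mod 53; (45|53)=-1, (1|53)=+1; (−1)^{2·2·26}·(-1)^2·(+1)^2 = +1.
v=29: a=29^2·(≡24), b=29^2·(≡11) mod 29; (24|29)=+1, (11|29)=-1; (−1)^{2·2·14}·(+1)^2·(-1)^2 = +1.
v=13: a=13^0·(≡7), b=13^1·(≡9) mod 13; (7|13)=-1, (9|13)=+1; (−1)^{0·1·6}·(-1)^1·(+1)^0 = -1.
v=17: a=17^1·(≡15), b=17^4·(≡6) mod 17; (15|17)=+1, (6|17)=-1; (−1)^{1·4·8}·(+1)^4·(-1)^1 = -1.
v=2: v_2(a)=-12, v_2(b)=-24; units ≡ 5, 3 (mod 8); ε·ε+αω+βω = 0·1+-12·1+-24·1 ≡ 0  ⇒  (a,b)_2 = +1.
v=∞: 115005 > 0 and -17589 < 0  ⇒  (a,b)_∞ = +1.
v=41: a=41^1·(≡28), b=41^1·(≡12) mod 41; (28|41)=-1, (12|41)=-1; (−1)^{1·1·20}·(-1)^1·(-1)^1 = +1.
v=7: a=7^-2·(≡4), b=7^-2·(≡1) mod 7; (4|7)=+1, (1|7)=+1; (−1)^{-2·-2·3}·(+1)^-2·(+1)^-2 = +1.
(115005, -17589 / ℚ) ramifies at {13, 17}: a division algebra.

[13, 17]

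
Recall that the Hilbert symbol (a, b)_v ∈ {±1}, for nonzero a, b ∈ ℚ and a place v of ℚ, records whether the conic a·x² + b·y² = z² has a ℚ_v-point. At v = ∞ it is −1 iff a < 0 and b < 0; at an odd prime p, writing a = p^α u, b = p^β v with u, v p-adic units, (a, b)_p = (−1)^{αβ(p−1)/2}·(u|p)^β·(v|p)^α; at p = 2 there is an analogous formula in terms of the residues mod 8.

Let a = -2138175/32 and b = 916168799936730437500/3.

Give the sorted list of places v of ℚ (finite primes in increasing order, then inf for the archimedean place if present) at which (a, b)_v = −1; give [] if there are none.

[2, 3, 13, 17, 19, 29]

Mod squares: a ≡ -19006, b ≡ 486962229. Check v ∈ {∞, 2, 3, 5, 13, 17, 19, 29, 31, 43}.
v=2: v_2(a)=-5, v_2(b)=2; units ≡ 1, 5 (mod 8); ε·ε+αω+βω = 0·0+-5·1+2·0 ≡ 1  ⇒  (a,b)_2 = -1.
v=31: a=31^0·(≡19), b=31^1·(≡15) mod 31; (19|31)=+1, (15|31)=-1; (−1)^{0·1·15}·(+1)^1·(-1)^0 = +1.
v=19: a=19^0·(≡8), b=19^1·(≡11) mod 19; (8|19)=-1, (11|19)=+1; (−1)^{0·1·9}·(-1)^1·(+1)^0 = -1.
v=3: a=3^2·(≡2), b=3^-1·(≡1) mod 3; (2|3)=-1, (1|3)=+1; (−1)^{2·-1·1}·(-1)^-1·(+1)^2 = -1.
v=13: a=13^1·(≡11), b=13^3·(≡10) mod 13; (11|13)=-1, (10|13)=+1; (−1)^{1·3·6}·(-1)^3·(+1)^1 = -1.
v=∞: -19006 < 0 and 486962229 > 0  ⇒  (a,b)_∞ = +1.
v=17: a=17^1·(≡13), b=17^3·(≡6) mod 17; (13|17)=+1, (6|17)=-1; (−1)^{1·3·8}·(+1)^3·(-1)^1 = -1.
v=29: a=29^0·(≡8), b=29^1·(≡27) mod 29; (8|29)=-1, (27|29)=-1; (−1)^{0·1·14}·(-1)^1·(-1)^0 = -1.
v=43: a=43^1·(≡25), b=43^3·(≡27) mod 43; (25|43)=+1, (27|43)=-1; (−1)^{1·3·21}·(+1)^3·(-1)^1 = +1.
v=5: a=5^2·(≡4), b=5^6·(≡1) mod 5; (4|5)=+1, (1|5)=+1; (−1)^{2·6·2}·(+1)^6·(+1)^2 = +1.
Ram(-19006, 486962229) = {2, 3, 13, 17, 19, 29}; no ℚ_2-point on the conic.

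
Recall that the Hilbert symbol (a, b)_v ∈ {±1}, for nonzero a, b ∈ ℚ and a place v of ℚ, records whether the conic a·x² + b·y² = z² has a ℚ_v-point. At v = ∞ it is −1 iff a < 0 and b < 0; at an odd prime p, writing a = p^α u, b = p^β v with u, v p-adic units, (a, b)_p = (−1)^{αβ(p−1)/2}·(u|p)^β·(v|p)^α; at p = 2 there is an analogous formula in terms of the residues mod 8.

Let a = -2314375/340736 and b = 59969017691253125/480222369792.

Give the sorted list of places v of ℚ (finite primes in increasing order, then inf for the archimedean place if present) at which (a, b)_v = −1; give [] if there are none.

[5, 7]

Mod squares: a ≡ -77, b ≡ 110. Check v ∈ {∞, 2, 3, 5, 7, 11, 13, 19, 23}.
v=7: a=7^1·(≡5), b=7^4·(≡5) mod 7; (5|7)=-1, (5|7)=-1; (−1)^{1·4·3}·(-1)^4·(-1)^1 = -1.
v=13: a=13^0·(≡9), b=13^4·(≡2) mod 13; (9|13)=+1, (2|13)=-1; (−1)^{0·4·6}·(+1)^4·(-1)^0 = +1.
v=19: a=19^0·(≡8), b=19^-2·(≡12) mod 19; (8|19)=-1, (12|19)=-1; (−1)^{0·-2·9}·(-1)^-2·(-1)^0 = +1.
v=5: a=5^4·(≡2), b=5^5·(≡3) mod 5; (2|5)=-1, (3|5)=-1; (−1)^{4·5·2}·(-1)^5·(-1)^4 = -1.
v=2: v_2(a)=-8, v_2(b)=-11; units ≡ 3, 7 (mod 8); ε·ε+αω+βω = 1·1+-8·0+-11·1 ≡ 0  ⇒  (a,b)_2 = +1.
v=23: a=23^2·(≡21), b=23^4·(≡4) mod 23; (21|23)=-1, (4|23)=+1; (−1)^{2·4·11}·(-1)^4·(+1)^2 = +1.
v=∞: -77 < 0 and 110 > 0  ⇒  (a,b)_∞ = +1.
v=3: a=3^0·(≡1), b=3^-10·(≡2) mod 3; (1|3)=+1, (2|3)=-1; (−1)^{0·-10·1}·(+1)^-10·(-1)^0 = +1.
v=11: a=11^-3·(≡1), b=11^-1·(≡10) mod 11; (1|11)=+1, (10|11)=-1; (−1)^{-3·-1·5}·(+1)^-1·(-1)^-3 = +1.
(-77, 110 / ℚ) ramifies at {5, 7}: a division algebra.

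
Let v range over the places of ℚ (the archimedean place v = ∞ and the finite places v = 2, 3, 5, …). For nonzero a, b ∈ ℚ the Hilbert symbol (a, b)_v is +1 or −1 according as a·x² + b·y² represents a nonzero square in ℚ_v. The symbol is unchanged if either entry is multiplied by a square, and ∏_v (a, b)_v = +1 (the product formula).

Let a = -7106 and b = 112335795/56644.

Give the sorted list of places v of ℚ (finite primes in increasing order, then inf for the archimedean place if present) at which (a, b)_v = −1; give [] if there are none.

[11, 13]

(a, b) ≡ (-7106, 195) mod (ℚ^×)²; places V = {2, 3, 5, 7, 11, 13, 17, 19, 23, ∞}.
(a,b)_23: α=0, u≡1; β=2, v≡10 (mod 23); (1|23)=+1, (10|23)=-1; sign (−1)^0·+1^2·-1^0 = +1.
(a,b)_13: α=0, u≡5; β=1, v≡8 (mod 13); (5|13)=-1, (8|13)=-1; sign (−1)^0·-1^1·-1^0 = -1.
(a,b)_11: α=1, u≡3; β=2, v≡10 (mod 11); (3|11)=+1, (10|11)=-1; sign (−1)^0·+1^2·-1^1 = -1.
(a,b)_3: α=0, u≡1; β=3, v≡2 (mod 3); (1|3)=+1, (2|3)=-1; sign (−1)^0·+1^3·-1^0 = +1.
(a,b)_5: α=0, u≡4; β=1, v≡1 (mod 5); (4|5)=+1, (1|5)=+1; sign (−1)^0·+1^1·+1^0 = +1.
(a,b)_∞: sgn(-7106)=−, sgn(195)=+, so +1.
(a,b)_17: α=1, u≡7; β=-2, v≡15 (mod 17); (7|17)=-1, (15|17)=+1; sign (−1)^0·-1^-2·+1^1 = +1.
(a,b)_19: α=1, u≡6; β=0, v≡1 (mod 19); (6|19)=+1, (1|19)=+1; sign (−1)^0·+1^0·+1^1 = +1.
(a,b)_2: α=1, β=-2; u≡7, v≡3 (mod 8); ε(u)ε(v)=1·1, αω(v)=1·1, βω(u)=-2·0; sum ≡ 0  ⇒  +1.
(a,b)_7: α=0, u≡6; β=-2, v≡5 (mod 7); (6|7)=-1, (5|7)=-1; sign (−1)^0·-1^-2·-1^0 = +1.
|Ram(-7106, 195)| = 2, even; anisotropic at {11, 13}.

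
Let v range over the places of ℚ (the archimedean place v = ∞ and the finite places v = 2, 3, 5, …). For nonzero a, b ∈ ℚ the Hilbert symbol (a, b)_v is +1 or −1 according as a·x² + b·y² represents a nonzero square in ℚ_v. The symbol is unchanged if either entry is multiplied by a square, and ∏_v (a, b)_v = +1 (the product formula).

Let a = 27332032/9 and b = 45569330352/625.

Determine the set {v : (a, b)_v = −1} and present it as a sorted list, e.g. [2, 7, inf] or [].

Mod squares: a ≡ 7, b ≡ 5187. Check v ∈ {∞, 2, 3, 5, 7, 13, 19}.
v=19: a=19^2·(≡6), b=19^3·(≡1) mod 19; (6|19)=+1, (1|19)=+1; (−1)^{2·3·9}·(+1)^3·(+1)^2 = +1.
v=13: a=13^2·(≡11), b=13^3·(≡12) mod 13; (11|13)=-1, (12|13)=+1; (−1)^{2·3·6}·(-1)^3·(+1)^2 = -1.
v=∞: 7 > 0 and 5187 > 0  ⇒  (a,b)_∞ = +1.
v=2: v_2(a)=6, v_2(b)=4; units ≡ 7, 3 (mod 8); ε·ε+αω+βω = 1·1+6·1+4·0 ≡ 1  ⇒  (a,b)_2 = -1.
v=5: a=5^0·(≡3), b=5^-4·(≡2) mod 5; (3|5)=-1, (2|5)=-1; (−1)^{0·-4·2}·(-1)^-4·(-1)^0 = +1.
v=3: a=3^-2·(≡1), b=3^3·(≡1) mod 3; (1|3)=+1, (1|3)=+1; (−1)^{-2·3·1}·(+1)^3·(+1)^-2 = +1.
v=7: a=7^1·(≡2), b=7^1·(≡6) mod 7; (2|7)=+1, (6|7)=-1; (−1)^{1·1·3}·(+1)^1·(-1)^1 = +1.
|Ram(7, 5187)| = 2, even; anisotropic at {2, 13}.

[2, 13]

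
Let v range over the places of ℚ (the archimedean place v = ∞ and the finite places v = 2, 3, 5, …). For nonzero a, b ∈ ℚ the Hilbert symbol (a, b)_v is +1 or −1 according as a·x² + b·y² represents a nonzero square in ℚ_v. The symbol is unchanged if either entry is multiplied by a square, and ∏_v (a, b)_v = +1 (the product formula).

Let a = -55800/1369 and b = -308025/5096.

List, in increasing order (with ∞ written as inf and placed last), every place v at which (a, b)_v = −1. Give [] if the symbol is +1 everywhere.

[2, inf]

(a, b) ≡ (-62, -26) mod (ℚ^×)²; places V = {2, 3, 5, 7, 13, 31, 37, ∞}.
(a,b)_3: α=2, u≡1; β=2, v≡1 (mod 3); (1|3)=+1, (1|3)=+1; sign (−1)^0·+1^2·+1^2 = +1.
(a,b)_7: α=0, u≡1; β=-2, v≡4 (mod 7); (1|7)=+1, (4|7)=+1; sign (−1)^0·+1^-2·+1^0 = +1.
(a,b)_31: α=1, u≡12; β=0, v≡7 (mod 31); (12|31)=-1, (7|31)=+1; sign (−1)^0·-1^0·+1^1 = +1.
(a,b)_13: α=0, u≡12; β=-1, v≡5 (mod 13); (12|13)=+1, (5|13)=-1; sign (−1)^0·+1^-1·-1^0 = +1.
(a,b)_37: α=-2, u≡33; β=2, v≡4 (mod 37); (33|37)=+1, (4|37)=+1; sign (−1)^0·+1^2·+1^-2 = +1.
(a,b)_2: α=3, β=-3; u≡1, v≡3 (mod 8); ε(u)ε(v)=0·1, αω(v)=3·1, βω(u)=-3·0; sum ≡ 1  ⇒  -1.
(a,b)_∞: sgn(-62)=−, sgn(-26)=−, so -1.
(a,b)_5: α=2, u≡2; β=2, v≡4 (mod 5); (2|5)=-1, (4|5)=+1; sign (−1)^0·-1^2·+1^2 = +1.
|Ram(-62, -26)| = 2, even; anisotropic at {2, ∞}.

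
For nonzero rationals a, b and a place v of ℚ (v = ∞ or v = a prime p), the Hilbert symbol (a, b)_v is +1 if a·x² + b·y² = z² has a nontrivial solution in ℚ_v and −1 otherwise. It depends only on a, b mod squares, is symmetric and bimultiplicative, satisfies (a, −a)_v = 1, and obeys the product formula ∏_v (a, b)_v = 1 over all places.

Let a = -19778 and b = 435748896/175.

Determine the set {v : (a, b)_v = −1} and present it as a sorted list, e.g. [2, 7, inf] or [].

(a, b) ≡ (-19778, 2353582) mod (ℚ^×)²; places V = {2, 3, 5, 7, 11, 17, 29, 31, ∞}.
(a,b)_7: α=0, u≡4; β=-1, v≡4 (mod 7); (4|7)=+1, (4|7)=+1; sign (−1)^0·+1^-1·+1^0 = +1.
(a,b)_3: α=0, u≡1; β=4, v≡1 (mod 3); (1|3)=+1, (1|3)=+1; sign (−1)^0·+1^4·+1^0 = +1.
(a,b)_11: α=1, u≡6; β=1, v≡5 (mod 11); (6|11)=-1, (5|11)=+1; sign (−1)^1·-1^1·+1^1 = +1.
(a,b)_2: α=1, β=5; u≡7, v≡7 (mod 8); ε(u)ε(v)=1·1, αω(v)=1·0, βω(u)=5·0; sum ≡ 1  ⇒  -1.
(a,b)_29: α=1, u≡14; β=1, v≡25 (mod 29); (14|29)=-1, (25|29)=+1; sign (−1)^0·-1^1·+1^1 = -1.
(a,b)_17: α=0, u≡10; β=1, v≡9 (mod 17); (10|17)=-1, (9|17)=+1; sign (−1)^0·-1^1·+1^0 = -1.
(a,b)_31: α=1, u≡13; β=1, v≡26 (mod 31); (13|31)=-1, (26|31)=-1; sign (−1)^1·-1^1·-1^1 = -1.
(a,b)_5: α=0, u≡2; β=-2, v≡3 (mod 5); (2|5)=-1, (3|5)=-1; sign (−1)^0·-1^-2·-1^0 = +1.
(a,b)_∞: sgn(-19778)=−, sgn(2353582)=+, so +1.
Ram(-19778, 2353582) = {2, 17, 29, 31}; no ℚ_2-point on the conic.

[2, 17, 29, 31]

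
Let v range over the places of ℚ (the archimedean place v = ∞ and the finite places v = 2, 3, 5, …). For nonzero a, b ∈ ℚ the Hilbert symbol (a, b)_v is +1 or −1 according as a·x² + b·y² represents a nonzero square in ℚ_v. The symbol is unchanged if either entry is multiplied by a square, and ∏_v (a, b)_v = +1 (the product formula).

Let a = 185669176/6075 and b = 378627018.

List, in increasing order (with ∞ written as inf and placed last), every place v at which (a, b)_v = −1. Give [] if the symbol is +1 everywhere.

(a, b) ≡ (1150842, 3498) mod (ℚ^×)²; places V = {2, 3, 5, 7, 11, 47, 53, ∞}.
(a,b)_3: α=-5, u≡1; β=1, v≡2 (mod 3); (1|3)=+1, (2|3)=-1; sign (−1)^1·+1^1·-1^-5 = +1.
(a,b)_11: α=3, u≡9; β=1, v≡10 (mod 11); (9|11)=+1, (10|11)=-1; sign (−1)^1·+1^1·-1^3 = +1.
(a,b)_∞: sgn(1150842)=+, sgn(3498)=+, so +1.
(a,b)_53: α=1, u≡16; β=1, v≡36 (mod 53); (16|53)=+1, (36|53)=+1; sign (−1)^0·+1^1·+1^1 = +1.
(a,b)_47: α=1, u≡44; β=2, v≡40 (mod 47); (44|47)=-1, (40|47)=-1; sign (−1)^0·-1^2·-1^1 = -1.
(a,b)_2: α=3, β=1; u≡5, v≡5 (mod 8); ε(u)ε(v)=0·0, αω(v)=3·1, βω(u)=1·1; sum ≡ 0  ⇒  +1.
(a,b)_7: α=1, u≡1; β=2, v≡6 (mod 7); (1|7)=+1, (6|7)=-1; sign (−1)^0·+1^2·-1^1 = -1.
(a,b)_5: α=-2, u≡2; β=0, v≡3 (mod 5); (2|5)=-1, (3|5)=-1; sign (−1)^0·-1^0·-1^-2 = +1.
Ram(1150842, 3498) = {7, 47}; no ℚ_7-point on the conic.

[7, 47]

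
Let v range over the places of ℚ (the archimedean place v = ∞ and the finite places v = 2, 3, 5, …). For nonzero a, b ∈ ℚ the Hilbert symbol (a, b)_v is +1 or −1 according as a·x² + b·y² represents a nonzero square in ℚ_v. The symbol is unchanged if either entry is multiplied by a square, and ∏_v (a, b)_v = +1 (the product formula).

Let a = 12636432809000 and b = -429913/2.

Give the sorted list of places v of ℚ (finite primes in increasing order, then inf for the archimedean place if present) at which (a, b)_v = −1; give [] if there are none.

(a, b) ≡ (10010, -7106) mod (ℚ^×)²; places V = {2, 5, 7, 11, 13, 17, 19, ∞}.
(a,b)_7: α=1, u≡1; β=0, v≡3 (mod 7); (1|7)=+1, (3|7)=-1; sign (−1)^0·+1^0·-1^1 = -1.
(a,b)_5: α=3, u≡2; β=0, v≡1 (mod 5); (2|5)=-1, (1|5)=+1; sign (−1)^0·-1^0·+1^3 = +1.
(a,b)_17: α=2, u≡14; β=1, v≡12 (mod 17); (14|17)=-1, (12|17)=-1; sign (−1)^0·-1^1·-1^2 = -1.
(a,b)_19: α=2, u≡17; β=1, v≡1 (mod 19); (17|19)=+1, (1|19)=+1; sign (−1)^0·+1^1·+1^2 = +1.
(a,b)_13: α=1, u≡3; β=0, v≡5 (mod 13); (3|13)=+1, (5|13)=-1; sign (−1)^0·+1^0·-1^1 = -1.
(a,b)_11: α=3, u≡7; β=3, v≡9 (mod 11); (7|11)=-1, (9|11)=+1; sign (−1)^1·-1^3·+1^3 = +1.
(a,b)_2: α=3, β=-1; u≡5, v≡7 (mod 8); ε(u)ε(v)=0·1, αω(v)=3·0, βω(u)=-1·1; sum ≡ 1  ⇒  -1.
(a,b)_∞: sgn(10010)=+, sgn(-7106)=−, so +1.
|Ram(10010, -7106)| = 4, even; anisotropic at {2, 7, 13, 17}.

[2, 7, 13, 17]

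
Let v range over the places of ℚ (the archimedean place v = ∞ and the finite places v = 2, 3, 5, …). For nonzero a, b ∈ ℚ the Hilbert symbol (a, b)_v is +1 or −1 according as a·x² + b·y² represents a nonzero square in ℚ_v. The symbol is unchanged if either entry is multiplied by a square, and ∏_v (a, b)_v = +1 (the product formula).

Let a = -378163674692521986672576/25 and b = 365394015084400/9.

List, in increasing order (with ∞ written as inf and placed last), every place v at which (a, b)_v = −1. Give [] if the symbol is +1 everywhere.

Mod squares: a ≡ -1271, b ≡ 565471. Check v ∈ {∞, 2, 3, 5, 17, 29, 31, 37, 41}.
v=37: a=37^2·(≡24), b=37^1·(≡29) mod 37; (24|37)=-1, (29|37)=-1; (−1)^{2·1·18}·(-1)^1·(-1)^2 = -1.
v=29: a=29^2·(≡16), b=29^1·(≡10) mod 29; (16|29)=+1, (10|29)=-1; (−1)^{2·1·14}·(+1)^1·(-1)^2 = +1.
v=2: v_2(a)=6, v_2(b)=4; units ≡ 1, 7 (mod 8); ε·ε+αω+βω = 0·1+6·0+4·0 ≡ 0  ⇒  (a,b)_2 = +1.
v=41: a=41^3·(≡39), b=41^2·(≡20) mod 41; (39|41)=+1, (20|41)=+1; (−1)^{3·2·20}·(+1)^2·(+1)^3 = +1.
v=31: a=31^5·(≡26), b=31^3·(≡11) mod 31; (26|31)=-1, (11|31)=-1; (−1)^{5·3·15}·(-1)^3·(-1)^5 = -1.
v=∞: -1271 < 0 and 565471 > 0  ⇒  (a,b)_∞ = +1.
v=5: a=5^-2·(≡4), b=5^2·(≡4) mod 5; (4|5)=+1, (4|5)=+1; (−1)^{-2·2·2}·(+1)^2·(+1)^-2 = +1.
v=17: a=17^2·(≡2), b=17^1·(≡6) mod 17; (2|17)=+1, (6|17)=-1; (−1)^{2·1·8}·(+1)^1·(-1)^2 = +1.
v=3: a=3^2·(≡1), b=3^-2·(≡1) mod 3; (1|3)=+1, (1|3)=+1; (−1)^{2·-2·1}·(+1)^-2·(+1)^2 = +1.
|Ram(-1271, 565471)| = 2, even; anisotropic at {31, 37}.

[31, 37]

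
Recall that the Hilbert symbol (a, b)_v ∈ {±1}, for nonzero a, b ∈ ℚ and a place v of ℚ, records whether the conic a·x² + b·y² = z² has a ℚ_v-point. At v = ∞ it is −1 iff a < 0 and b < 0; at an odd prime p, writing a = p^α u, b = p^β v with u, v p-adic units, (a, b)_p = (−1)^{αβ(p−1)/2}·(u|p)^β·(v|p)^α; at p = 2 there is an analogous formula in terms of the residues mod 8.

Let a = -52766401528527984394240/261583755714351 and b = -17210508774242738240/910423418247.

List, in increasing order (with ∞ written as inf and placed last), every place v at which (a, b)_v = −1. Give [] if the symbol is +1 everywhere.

Mod squares: a ≡ -1190, b ≡ -8855. Check v ∈ {∞, 2, 3, 5, 7, 11, 13, 17, 19, 23, 31, 37}.
v=17: a=17^-1·(≡9), b=17^0·(≡16) mod 17; (9|17)=+1, (16|17)=+1; (−1)^{-1·0·8}·(+1)^0·(+1)^-1 = +1.
v=37: a=37^-4·(≡19), b=37^-2·(≡26) mod 37; (19|37)=-1, (26|37)=+1; (−1)^{-4·-2·18}·(-1)^-2·(+1)^-4 = +1.
v=11: a=11^6·(≡3), b=11^5·(≡1) mod 11; (3|11)=+1, (1|11)=+1; (−1)^{6·5·5}·(+1)^5·(+1)^6 = +1.
v=19: a=19^-4·(≡11), b=19^-4·(≡18) mod 19; (11|19)=+1, (18|19)=-1; (−1)^{-4·-4·9}·(+1)^-4·(-1)^-4 = +1.
v=7: a=7^-1·(≡6), b=7^-1·(≡1) mod 7; (6|7)=-1, (1|7)=+1; (−1)^{-1·-1·3}·(-1)^-1·(+1)^-1 = +1.
v=∞: -1190 < 0 and -8855 < 0  ⇒  (a,b)_∞ = -1.
v=31: a=31^2·(≡4), b=31^2·(≡12) mod 31; (4|31)=+1, (12|31)=-1; (−1)^{2·2·15}·(+1)^2·(-1)^2 = +1.
v=5: a=5^1·(≡2), b=5^1·(≡1) mod 5; (2|5)=-1, (1|5)=+1; (−1)^{1·1·2}·(-1)^1·(+1)^1 = -1.
v=3: a=3^-2·(≡1), b=3^-6·(≡1) mod 3; (1|3)=+1, (1|3)=+1; (−1)^{-2·-6·1}·(+1)^-6·(+1)^-2 = +1.
v=2: v_2(a)=17, v_2(b)=6; units ≡ 5, 1 (mod 8); ε·ε+αω+βω = 0·0+17·0+6·1 ≡ 0  ⇒  (a,b)_2 = +1.
v=13: a=13^2·(≡8), b=13^4·(≡7) mod 13; (8|13)=-1, (7|13)=-1; (−1)^{2·4·6}·(-1)^4·(-1)^2 = +1.
v=23: a=23^4·(≡4), b=23^3·(≡16) mod 23; (4|23)=+1, (16|23)=+1; (−1)^{4·3·11}·(+1)^3·(+1)^4 = +1.
Ram(-1190, -8855) = {5, ∞}; no ℚ_5-point on the conic.

[5, inf]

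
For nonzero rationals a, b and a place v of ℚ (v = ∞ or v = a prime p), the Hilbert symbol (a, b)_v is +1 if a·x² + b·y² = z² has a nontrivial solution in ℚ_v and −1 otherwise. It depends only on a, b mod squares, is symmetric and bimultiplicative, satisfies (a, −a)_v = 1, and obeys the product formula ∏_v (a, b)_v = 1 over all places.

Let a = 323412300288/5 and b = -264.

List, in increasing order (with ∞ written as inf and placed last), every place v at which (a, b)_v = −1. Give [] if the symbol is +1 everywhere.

Mod squares: a ≡ 71610, b ≡ -66. Check v ∈ {∞, 2, 3, 5, 7, 11, 31}.
v=3: a=3^7·(≡2), b=3^1·(≡2) mod 3; (2|3)=-1, (2|3)=-1; (−1)^{7·1·1}·(-1)^1·(-1)^7 = -1.
v=11: a=11^3·(≡5), b=11^1·(≡9) mod 11; (5|11)=+1, (9|11)=+1; (−1)^{3·1·5}·(+1)^1·(+1)^3 = -1.
v=7: a=7^1·(≡6), b=7^0·(≡2) mod 7; (6|7)=-1, (2|7)=+1; (−1)^{1·0·3}·(-1)^0·(+1)^1 = +1.
v=5: a=5^-1·(≡3), b=5^0·(≡1) mod 5; (3|5)=-1, (1|5)=+1; (−1)^{-1·0·2}·(-1)^0·(+1)^-1 = +1.
v=∞: 71610 > 0 and -66 < 0  ⇒  (a,b)_∞ = +1.
v=31: a=31^1·(≡1), b=31^0·(≡15) mod 31; (1|31)=+1, (15|31)=-1; (−1)^{1·0·15}·(+1)^0·(-1)^1 = -1.
v=2: v_2(a)=9, v_2(b)=3; units ≡ 5, 7 (mod 8); ε·ε+αω+βω = 0·1+9·0+3·1 ≡ 1  ⇒  (a,b)_2 = -1.
Ram(71610, -66) = {2, 3, 11, 31}; no ℚ_2-point on the conic.

[2, 3, 11, 31]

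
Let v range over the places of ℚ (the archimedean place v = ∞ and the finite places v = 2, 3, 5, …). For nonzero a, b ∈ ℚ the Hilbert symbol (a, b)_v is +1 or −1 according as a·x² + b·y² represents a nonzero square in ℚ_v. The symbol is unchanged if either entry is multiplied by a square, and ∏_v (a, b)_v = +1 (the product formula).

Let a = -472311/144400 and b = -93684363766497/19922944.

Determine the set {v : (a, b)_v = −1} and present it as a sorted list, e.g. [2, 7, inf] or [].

Mod squares: a ≡ -119, b ≡ -646323. Check v ∈ {∞, 2, 3, 5, 7, 17, 19, 23, 29}.
v=29: a=29^0·(≡11), b=29^1·(≡11) mod 29; (11|29)=-1, (11|29)=-1; (−1)^{0·1·14}·(-1)^1·(-1)^0 = -1.
v=2: v_2(a)=-4, v_2(b)=-20; units ≡ 1, 5 (mod 8); ε·ε+αω+βω = 0·0+-4·1+-20·0 ≡ 0  ⇒  (a,b)_2 = +1.
v=5: a=5^-2·(≡4), b=5^0·(≡2) mod 5; (4|5)=+1, (2|5)=-1; (−1)^{-2·0·2}·(+1)^0·(-1)^-2 = +1.
v=∞: -119 < 0 and -646323 < 0  ⇒  (a,b)_∞ = -1.
v=3: a=3^4·(≡1), b=3^5·(≡1) mod 3; (1|3)=+1, (1|3)=+1; (−1)^{4·5·1}·(+1)^5·(+1)^4 = +1.
v=19: a=19^-2·(≡10), b=19^-1·(≡3) mod 19; (10|19)=-1, (3|19)=-1; (−1)^{-2·-1·9}·(-1)^-1·(-1)^-2 = -1.
v=23: a=23^0·(≡22), b=23^1·(≡21) mod 23; (22|23)=-1, (21|23)=-1; (−1)^{0·1·11}·(-1)^1·(-1)^0 = -1.
v=17: a=17^1·(≡6), b=17^3·(≡5) mod 17; (6|17)=-1, (5|17)=-1; (−1)^{1·3·8}·(-1)^3·(-1)^1 = +1.
v=7: a=7^3·(≡4), b=7^6·(≡4) mod 7; (4|7)=+1, (4|7)=+1; (−1)^{3·6·3}·(+1)^6·(+1)^3 = +1.
Ram(-119, -646323) = {19, 23, 29, ∞}; no ℚ_19-point on the conic.

[19, 23, 29, inf]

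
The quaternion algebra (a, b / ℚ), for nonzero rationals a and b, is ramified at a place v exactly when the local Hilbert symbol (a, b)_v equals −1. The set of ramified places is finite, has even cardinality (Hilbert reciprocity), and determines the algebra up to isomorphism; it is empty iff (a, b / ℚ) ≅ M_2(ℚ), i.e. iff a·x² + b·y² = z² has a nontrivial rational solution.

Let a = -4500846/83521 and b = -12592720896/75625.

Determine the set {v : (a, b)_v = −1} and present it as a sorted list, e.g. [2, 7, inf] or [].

(a, b) ≡ (-14, -250971) mod (ℚ^×)²; places V = {2, 3, 5, 7, 11, 17, 19, 37, ∞}.
(a,b)_3: α=8, u≡1; β=1, v≡1 (mod 3); (1|3)=+1, (1|3)=+1; sign (−1)^0·+1^1·+1^8 = +1.
(a,b)_17: α=-4, u≡6; β=1, v≡10 (mod 17); (6|17)=-1, (10|17)=-1; sign (−1)^0·-1^1·-1^-4 = -1.
(a,b)_37: α=0, u≡17; β=1, v≡16 (mod 37); (17|37)=-1, (16|37)=+1; sign (−1)^0·-1^1·+1^0 = -1.
(a,b)_∞: sgn(-14)=−, sgn(-250971)=−, so -1.
(a,b)_5: α=0, u≡4; β=-4, v≡4 (mod 5); (4|5)=+1, (4|5)=+1; sign (−1)^0·+1^-4·+1^0 = +1.
(a,b)_2: α=1, β=10; u≡1, v≡5 (mod 8); ε(u)ε(v)=0·0, αω(v)=1·1, βω(u)=10·0; sum ≡ 1  ⇒  -1.
(a,b)_19: α=0, u≡4; β=1, v≡10 (mod 19); (4|19)=+1, (10|19)=-1; sign (−1)^0·+1^1·-1^0 = +1.
(a,b)_7: α=3, u≡6; β=3, v≡4 (mod 7); (6|7)=-1, (4|7)=+1; sign (−1)^1·-1^3·+1^3 = +1.
(a,b)_11: α=0, u≡10; β=-2, v≡4 (mod 11); (10|11)=-1, (4|11)=+1; sign (−1)^0·-1^-2·+1^0 = +1.
Ram(-14, -250971) = {2, 17, 37, ∞}; no ℚ_2-point on the conic.

[2, 17, 37, inf]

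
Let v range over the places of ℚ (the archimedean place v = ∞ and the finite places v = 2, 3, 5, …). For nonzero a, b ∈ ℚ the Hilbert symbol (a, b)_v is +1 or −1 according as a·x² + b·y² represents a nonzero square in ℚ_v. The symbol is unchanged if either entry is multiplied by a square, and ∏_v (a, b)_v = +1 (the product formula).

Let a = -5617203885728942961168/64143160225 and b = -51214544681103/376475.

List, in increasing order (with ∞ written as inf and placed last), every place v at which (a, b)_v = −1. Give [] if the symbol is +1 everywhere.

Mod squares: a ≡ -55913, b ≡ -245157. Check v ∈ {∞, 2, 3, 5, 11, 13, 17, 19, 23, 29, 37}.
v=11: a=11^1·(≡10), b=11^-1·(≡8) mod 11; (10|11)=-1, (8|11)=-1; (−1)^{1·-1·5}·(-1)^-1·(-1)^1 = -1.
v=17: a=17^1·(≡13), b=17^1·(≡5) mod 17; (13|17)=+1, (5|17)=-1; (−1)^{1·1·8}·(+1)^1·(-1)^1 = -1.
v=∞: -55913 < 0 and -245157 < 0  ⇒  (a,b)_∞ = -1.
v=37: a=37^-6·(≡15), b=37^-2·(≡23) mod 37; (15|37)=-1, (23|37)=-1; (−1)^{-6·-2·18}·(-1)^-2·(-1)^-6 = +1.
v=3: a=3^4·(≡1), b=3^3·(≡1) mod 3; (1|3)=+1, (1|3)=+1; (−1)^{4·3·1}·(+1)^3·(+1)^4 = +1.
v=5: a=5^-2·(≡3), b=5^-2·(≡3) mod 5; (3|5)=-1, (3|5)=-1; (−1)^{-2·-2·2}·(-1)^-2·(-1)^-2 = +1.
v=13: a=13^1·(≡6), b=13^0·(≡10) mod 13; (6|13)=-1, (10|13)=+1; (−1)^{1·0·6}·(-1)^0·(+1)^1 = +1.
v=19: a=19^4·(≡4), b=19^3·(≡11) mod 19; (4|19)=+1, (11|19)=+1; (−1)^{4·3·9}·(+1)^3·(+1)^4 = +1.
v=29: a=29^6·(≡7), b=29^4·(≡5) mod 29; (7|29)=+1, (5|29)=+1; (−1)^{6·4·14}·(+1)^4·(+1)^6 = +1.
v=23: a=23^1·(≡14), b=23^1·(≡12) mod 23; (14|23)=-1, (12|23)=+1; (−1)^{1·1·11}·(-1)^1·(+1)^1 = +1.
v=2: v_2(a)=4, v_2(b)=0; units ≡ 7, 3 (mod 8); ε·ε+αω+βω = 1·1+4·1+0·0 ≡ 1  ⇒  (a,b)_2 = -1.
Ram(-55913, -245157) = {2, 11, 17, ∞}; no ℚ_2-point on the conic.

[2, 11, 17, inf]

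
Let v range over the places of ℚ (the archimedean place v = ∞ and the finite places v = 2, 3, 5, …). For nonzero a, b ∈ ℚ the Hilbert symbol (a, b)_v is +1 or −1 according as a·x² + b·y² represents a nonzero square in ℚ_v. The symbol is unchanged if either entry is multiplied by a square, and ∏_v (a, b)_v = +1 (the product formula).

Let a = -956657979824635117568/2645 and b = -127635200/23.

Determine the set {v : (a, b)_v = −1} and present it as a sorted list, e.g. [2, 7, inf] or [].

(a, b) ≡ (-11935, -9361) mod (ℚ^×)²; places V = {2, 5, 7, 11, 23, 31, 37, ∞}.
(a,b)_11: α=3, u≡3; β=1, v≡7 (mod 11); (3|11)=+1, (7|11)=-1; sign (−1)^1·+1^1·-1^3 = +1.
(a,b)_7: α=5, u≡5; β=2, v≡6 (mod 7); (5|7)=-1, (6|7)=-1; sign (−1)^0·-1^2·-1^5 = -1.
(a,b)_37: α=2, u≡25; β=1, v≡17 (mod 37); (25|37)=+1, (17|37)=-1; sign (−1)^0·+1^1·-1^2 = +1.
(a,b)_31: α=3, u≡5; β=0, v≡2 (mod 31); (5|31)=+1, (2|31)=+1; sign (−1)^0·+1^0·+1^3 = +1.
(a,b)_23: α=-2, u≡18; β=-1, v≡11 (mod 23); (18|23)=+1, (11|23)=-1; sign (−1)^0·+1^-1·-1^-2 = +1.
(a,b)_∞: sgn(-11935)=−, sgn(-9361)=−, so -1.
(a,b)_5: α=-1, u≡3; β=2, v≡4 (mod 5); (3|5)=-1, (4|5)=+1; sign (−1)^0·-1^2·+1^-1 = +1.
(a,b)_2: α=20, β=8; u≡1, v≡7 (mod 8); ε(u)ε(v)=0·1, αω(v)=20·0, βω(u)=8·0; sum ≡ 0  ⇒  +1.
(-11935, -9361 / ℚ) ramifies at {7, ∞}: a division algebra.

[7, inf]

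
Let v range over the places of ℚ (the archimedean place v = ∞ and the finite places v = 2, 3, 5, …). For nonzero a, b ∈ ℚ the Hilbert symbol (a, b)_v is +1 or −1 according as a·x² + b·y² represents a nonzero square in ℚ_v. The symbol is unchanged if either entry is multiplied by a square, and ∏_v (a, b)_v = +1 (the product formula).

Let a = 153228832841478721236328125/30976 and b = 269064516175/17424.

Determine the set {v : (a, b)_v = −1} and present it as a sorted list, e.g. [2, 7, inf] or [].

[5, 13, 19, 23]

(a, b) ≡ (45885, 247) mod (ℚ^×)²; places V = {2, 3, 5, 7, 11, 13, 19, 23, 29, 41, ∞}.
(a,b)_41: α=2, u≡12; β=2, v≡21 (mod 41); (12|41)=-1, (21|41)=+1; sign (−1)^0·-1^2·+1^2 = +1.
(a,b)_19: α=1, u≡10; β=1, v≡14 (mod 19); (10|19)=-1, (14|19)=-1; sign (−1)^1·-1^1·-1^1 = -1.
(a,b)_2: α=-8, β=-4; u≡5, v≡7 (mod 8); ε(u)ε(v)=0·1, αω(v)=-8·0, βω(u)=-4·1; sum ≡ 0  ⇒  +1.
(a,b)_5: α=9, u≡3; β=2, v≡3 (mod 5); (3|5)=-1, (3|5)=-1; sign (−1)^0·-1^2·-1^9 = -1.
(a,b)_∞: sgn(45885)=+, sgn(247)=+, so +1.
(a,b)_29: α=2, u≡4; β=0, v≡2 (mod 29); (4|29)=+1, (2|29)=-1; sign (−1)^0·+1^0·-1^2 = +1.
(a,b)_11: α=-2, u≡1; β=-2, v≡4 (mod 11); (1|11)=+1, (4|11)=+1; sign (−1)^0·+1^-2·+1^-2 = +1.
(a,b)_23: α=5, u≡15; β=2, v≡21 (mod 23); (15|23)=-1, (21|23)=-1; sign (−1)^0·-1^2·-1^5 = -1.
(a,b)_13: α=0, u≡7; β=1, v≡6 (mod 13); (7|13)=-1, (6|13)=-1; sign (−1)^0·-1^1·-1^0 = -1.
(a,b)_3: α=3, u≡1; β=-2, v≡1 (mod 3); (1|3)=+1, (1|3)=+1; sign (−1)^0·+1^-2·+1^3 = +1.
(a,b)_7: α=5, u≡6; β=2, v≡4 (mod 7); (6|7)=-1, (4|7)=+1; sign (−1)^0·-1^2·+1^5 = +1.
|Ram(45885, 247)| = 4, even; anisotropic at {5, 13, 19, 23}.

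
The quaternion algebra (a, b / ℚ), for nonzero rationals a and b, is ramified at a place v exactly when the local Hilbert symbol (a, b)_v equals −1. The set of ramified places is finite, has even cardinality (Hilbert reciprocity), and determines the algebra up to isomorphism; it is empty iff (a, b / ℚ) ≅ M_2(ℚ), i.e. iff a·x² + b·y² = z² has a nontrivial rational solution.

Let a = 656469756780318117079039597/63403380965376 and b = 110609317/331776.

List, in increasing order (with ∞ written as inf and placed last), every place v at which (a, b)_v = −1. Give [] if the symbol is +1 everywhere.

Mod squares: a ≡ 4614973, b ≡ 37. Check v ∈ {∞, 2, 3, 7, 11, 13, 17, 19, 23, 29, 37}.
v=3: a=3^-10·(≡1), b=3^-4·(≡1) mod 3; (1|3)=+1, (1|3)=+1; (−1)^{-10·-4·1}·(+1)^-4·(+1)^-10 = +1.
v=37: a=37^1·(≡2), b=37^1·(≡16) mod 37; (2|37)=-1, (16|37)=+1; (−1)^{1·1·18}·(-1)^1·(+1)^1 = -1.
v=23: a=23^1·(≡14), b=23^0·(≡17) mod 23; (14|23)=-1, (17|23)=-1; (−1)^{1·0·11}·(-1)^0·(-1)^1 = -1.
v=29: a=29^1·(≡11), b=29^0·(≡17) mod 29; (11|29)=-1, (17|29)=-1; (−1)^{1·0·14}·(-1)^0·(-1)^1 = -1.
v=7: a=7^10·(≡5), b=7^2·(≡2) mod 7; (5|7)=-1, (2|7)=+1; (−1)^{10·2·3}·(-1)^2·(+1)^10 = +1.
v=13: a=13^6·(≡1), b=13^2·(≡7) mod 13; (1|13)=+1, (7|13)=-1; (−1)^{6·2·6}·(+1)^2·(-1)^6 = +1.
v=2: v_2(a)=-30, v_2(b)=-12; units ≡ 5, 5 (mod 8); ε·ε+αω+βω = 0·0+-30·1+-12·1 ≡ 0  ⇒  (a,b)_2 = +1.
v=19: a=19^2·(≡1), b=19^2·(≡8) mod 19; (1|19)=+1, (8|19)=-1; (−1)^{2·2·9}·(+1)^2·(-1)^2 = +1.
v=11: a=11^1·(≡3), b=11^0·(≡1) mod 11; (3|11)=+1, (1|11)=+1; (−1)^{1·0·5}·(+1)^0·(+1)^1 = +1.
v=17: a=17^3·(≡16), b=17^0·(≡6) mod 17; (16|17)=+1, (6|17)=-1; (−1)^{3·0·8}·(+1)^0·(-1)^3 = -1.
v=∞: 4614973 > 0 and 37 > 0  ⇒  (a,b)_∞ = +1.
(4614973, 37 / ℚ) ramifies at {17, 23, 29, 37}: a division algebra.

[17, 23, 29, 37]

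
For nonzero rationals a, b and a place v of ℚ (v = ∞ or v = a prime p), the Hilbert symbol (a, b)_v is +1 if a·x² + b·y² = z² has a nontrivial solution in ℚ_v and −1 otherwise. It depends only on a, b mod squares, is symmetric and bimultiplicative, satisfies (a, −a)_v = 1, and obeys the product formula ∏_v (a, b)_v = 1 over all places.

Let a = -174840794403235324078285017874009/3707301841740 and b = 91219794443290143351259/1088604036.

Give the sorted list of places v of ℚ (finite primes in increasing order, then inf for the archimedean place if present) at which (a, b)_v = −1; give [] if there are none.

[7, 17, 23, 29, 31, 37]

(a, b) ≡ (-215311565315, 3139339) mod (ℚ^×)²; places V = {2, 3, 5, 7, 11, 13, 17, 23, 29, 31, 37, 41, 43, 47, ∞}.
(a,b)_11: α=3, u≡8; β=2, v≡9 (mod 11); (8|11)=-1, (9|11)=+1; sign (−1)^0·-1^2·+1^3 = +1.
(a,b)_37: α=1, u≡9; β=1, v≡2 (mod 37); (9|37)=+1, (2|37)=-1; sign (−1)^0·+1^1·-1^1 = -1.
(a,b)_7: α=-5, u≡1; β=1, v≡4 (mod 7); (1|7)=+1, (4|7)=+1; sign (−1)^1·+1^1·+1^-5 = -1.
(a,b)_17: α=5, u≡10; β=5, v≡9 (mod 17); (10|17)=-1, (9|17)=+1; sign (−1)^0·-1^5·+1^5 = -1.
(a,b)_47: α=0, u≡30; β=-2, v≡24 (mod 47); (30|47)=-1, (24|47)=+1; sign (−1)^0·-1^-2·+1^0 = +1.
(a,b)_2: α=-2, β=-2; u≡5, v≡3 (mod 8); ε(u)ε(v)=0·1, αω(v)=-2·1, βω(u)=-2·1; sum ≡ 0  ⇒  +1.
(a,b)_29: α=3, u≡27; β=2, v≡14 (mod 29); (27|29)=-1, (14|29)=-1; sign (−1)^0·-1^2·-1^3 = -1.
(a,b)_∞: sgn(-215311565315)=−, sgn(3139339)=+, so +1.
(a,b)_13: α=0, u≡5; β=-2, v≡5 (mod 13); (5|13)=-1, (5|13)=-1; sign (−1)^0·-1^-2·-1^0 = +1.
(a,b)_3: α=-8, u≡1; β=-6, v≡1 (mod 3); (1|3)=+1, (1|3)=+1; sign (−1)^0·+1^-6·+1^-8 = +1.
(a,b)_41: α=-2, u≡18; β=0, v≡33 (mod 41); (18|41)=+1, (33|41)=+1; sign (−1)^0·+1^0·+1^-2 = +1.
(a,b)_43: α=7, u≡18; β=4, v≡16 (mod 43); (18|43)=-1, (16|43)=+1; sign (−1)^0·-1^4·+1^7 = +1.
(a,b)_5: α=-1, u≡2; β=0, v≡4 (mod 5); (2|5)=-1, (4|5)=+1; sign (−1)^0·-1^0·+1^-1 = +1.
(a,b)_31: α=1, u≡15; β=1, v≡22 (mod 31); (15|31)=-1, (22|31)=-1; sign (−1)^1·-1^1·-1^1 = -1.
(a,b)_23: α=3, u≡10; β=1, v≡20 (mod 23); (10|23)=-1, (20|23)=-1; sign (−1)^1·-1^1·-1^3 = -1.
Ram(-215311565315, 3139339) = {7, 17, 23, 29, 31, 37}; no ℚ_7-point on the conic.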